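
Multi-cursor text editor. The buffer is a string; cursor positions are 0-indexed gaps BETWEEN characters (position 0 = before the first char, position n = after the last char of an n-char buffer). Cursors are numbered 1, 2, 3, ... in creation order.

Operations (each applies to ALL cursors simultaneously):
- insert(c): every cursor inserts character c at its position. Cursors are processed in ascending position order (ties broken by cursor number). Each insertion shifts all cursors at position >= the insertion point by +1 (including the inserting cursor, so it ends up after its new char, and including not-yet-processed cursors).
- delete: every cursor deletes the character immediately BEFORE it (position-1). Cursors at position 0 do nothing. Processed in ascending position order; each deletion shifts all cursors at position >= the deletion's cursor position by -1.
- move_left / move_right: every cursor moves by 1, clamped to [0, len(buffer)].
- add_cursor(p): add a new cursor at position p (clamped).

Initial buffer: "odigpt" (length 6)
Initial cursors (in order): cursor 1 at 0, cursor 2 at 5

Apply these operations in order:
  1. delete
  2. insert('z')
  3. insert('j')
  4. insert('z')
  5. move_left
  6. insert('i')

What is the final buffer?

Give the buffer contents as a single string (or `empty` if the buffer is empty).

After op 1 (delete): buffer="odigt" (len 5), cursors c1@0 c2@4, authorship .....
After op 2 (insert('z')): buffer="zodigzt" (len 7), cursors c1@1 c2@6, authorship 1....2.
After op 3 (insert('j')): buffer="zjodigzjt" (len 9), cursors c1@2 c2@8, authorship 11....22.
After op 4 (insert('z')): buffer="zjzodigzjzt" (len 11), cursors c1@3 c2@10, authorship 111....222.
After op 5 (move_left): buffer="zjzodigzjzt" (len 11), cursors c1@2 c2@9, authorship 111....222.
After op 6 (insert('i')): buffer="zjizodigzjizt" (len 13), cursors c1@3 c2@11, authorship 1111....2222.

Answer: zjizodigzjizt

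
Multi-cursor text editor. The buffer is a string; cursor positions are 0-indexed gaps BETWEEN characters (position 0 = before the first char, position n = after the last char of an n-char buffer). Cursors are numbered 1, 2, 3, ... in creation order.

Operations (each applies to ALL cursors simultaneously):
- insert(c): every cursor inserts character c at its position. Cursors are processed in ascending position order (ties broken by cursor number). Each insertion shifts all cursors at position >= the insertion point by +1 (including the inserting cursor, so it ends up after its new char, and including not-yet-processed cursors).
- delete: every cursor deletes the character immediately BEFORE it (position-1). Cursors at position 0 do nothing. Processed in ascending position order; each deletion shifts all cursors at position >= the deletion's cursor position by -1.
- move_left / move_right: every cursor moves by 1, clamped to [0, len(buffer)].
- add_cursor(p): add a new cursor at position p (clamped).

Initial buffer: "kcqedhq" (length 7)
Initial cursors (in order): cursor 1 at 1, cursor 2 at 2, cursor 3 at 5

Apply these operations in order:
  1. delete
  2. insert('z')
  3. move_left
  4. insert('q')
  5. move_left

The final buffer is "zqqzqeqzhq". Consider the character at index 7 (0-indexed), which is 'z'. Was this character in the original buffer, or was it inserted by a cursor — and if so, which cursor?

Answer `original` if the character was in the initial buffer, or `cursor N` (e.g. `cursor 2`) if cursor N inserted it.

After op 1 (delete): buffer="qehq" (len 4), cursors c1@0 c2@0 c3@2, authorship ....
After op 2 (insert('z')): buffer="zzqezhq" (len 7), cursors c1@2 c2@2 c3@5, authorship 12..3..
After op 3 (move_left): buffer="zzqezhq" (len 7), cursors c1@1 c2@1 c3@4, authorship 12..3..
After op 4 (insert('q')): buffer="zqqzqeqzhq" (len 10), cursors c1@3 c2@3 c3@7, authorship 1122..33..
After op 5 (move_left): buffer="zqqzqeqzhq" (len 10), cursors c1@2 c2@2 c3@6, authorship 1122..33..
Authorship (.=original, N=cursor N): 1 1 2 2 . . 3 3 . .
Index 7: author = 3

Answer: cursor 3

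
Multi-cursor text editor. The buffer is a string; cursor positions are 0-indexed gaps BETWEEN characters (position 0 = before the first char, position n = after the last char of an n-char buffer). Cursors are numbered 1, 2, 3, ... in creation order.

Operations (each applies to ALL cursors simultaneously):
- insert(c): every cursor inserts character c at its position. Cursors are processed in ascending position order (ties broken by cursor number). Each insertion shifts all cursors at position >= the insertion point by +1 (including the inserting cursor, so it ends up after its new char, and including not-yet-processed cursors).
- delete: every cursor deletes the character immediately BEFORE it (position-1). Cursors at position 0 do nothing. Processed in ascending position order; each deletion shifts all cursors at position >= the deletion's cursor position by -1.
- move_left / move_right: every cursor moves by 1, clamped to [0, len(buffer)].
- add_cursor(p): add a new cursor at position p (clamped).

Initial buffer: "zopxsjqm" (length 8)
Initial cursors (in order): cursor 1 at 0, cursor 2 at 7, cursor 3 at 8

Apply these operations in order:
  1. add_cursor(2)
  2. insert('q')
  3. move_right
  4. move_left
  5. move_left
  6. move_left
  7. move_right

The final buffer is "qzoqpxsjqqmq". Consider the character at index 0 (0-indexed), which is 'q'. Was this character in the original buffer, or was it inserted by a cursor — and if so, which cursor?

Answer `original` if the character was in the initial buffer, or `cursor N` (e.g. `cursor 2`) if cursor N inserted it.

After op 1 (add_cursor(2)): buffer="zopxsjqm" (len 8), cursors c1@0 c4@2 c2@7 c3@8, authorship ........
After op 2 (insert('q')): buffer="qzoqpxsjqqmq" (len 12), cursors c1@1 c4@4 c2@10 c3@12, authorship 1..4.....2.3
After op 3 (move_right): buffer="qzoqpxsjqqmq" (len 12), cursors c1@2 c4@5 c2@11 c3@12, authorship 1..4.....2.3
After op 4 (move_left): buffer="qzoqpxsjqqmq" (len 12), cursors c1@1 c4@4 c2@10 c3@11, authorship 1..4.....2.3
After op 5 (move_left): buffer="qzoqpxsjqqmq" (len 12), cursors c1@0 c4@3 c2@9 c3@10, authorship 1..4.....2.3
After op 6 (move_left): buffer="qzoqpxsjqqmq" (len 12), cursors c1@0 c4@2 c2@8 c3@9, authorship 1..4.....2.3
After op 7 (move_right): buffer="qzoqpxsjqqmq" (len 12), cursors c1@1 c4@3 c2@9 c3@10, authorship 1..4.....2.3
Authorship (.=original, N=cursor N): 1 . . 4 . . . . . 2 . 3
Index 0: author = 1

Answer: cursor 1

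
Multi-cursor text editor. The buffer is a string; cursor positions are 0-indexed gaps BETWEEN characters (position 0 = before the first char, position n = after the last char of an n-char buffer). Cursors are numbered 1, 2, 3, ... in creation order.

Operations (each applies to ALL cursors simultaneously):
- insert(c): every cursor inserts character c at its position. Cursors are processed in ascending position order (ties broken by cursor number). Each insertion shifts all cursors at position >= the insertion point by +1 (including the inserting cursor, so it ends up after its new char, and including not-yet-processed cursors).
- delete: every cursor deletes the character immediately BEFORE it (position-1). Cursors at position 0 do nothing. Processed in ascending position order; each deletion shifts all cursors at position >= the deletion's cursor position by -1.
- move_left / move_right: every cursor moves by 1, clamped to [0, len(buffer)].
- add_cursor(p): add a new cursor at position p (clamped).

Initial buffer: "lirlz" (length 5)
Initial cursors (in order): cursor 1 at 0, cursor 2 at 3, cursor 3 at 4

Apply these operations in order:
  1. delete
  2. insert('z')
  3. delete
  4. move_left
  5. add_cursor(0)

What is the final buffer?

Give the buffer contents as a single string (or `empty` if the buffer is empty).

Answer: liz

Derivation:
After op 1 (delete): buffer="liz" (len 3), cursors c1@0 c2@2 c3@2, authorship ...
After op 2 (insert('z')): buffer="zlizzz" (len 6), cursors c1@1 c2@5 c3@5, authorship 1..23.
After op 3 (delete): buffer="liz" (len 3), cursors c1@0 c2@2 c3@2, authorship ...
After op 4 (move_left): buffer="liz" (len 3), cursors c1@0 c2@1 c3@1, authorship ...
After op 5 (add_cursor(0)): buffer="liz" (len 3), cursors c1@0 c4@0 c2@1 c3@1, authorship ...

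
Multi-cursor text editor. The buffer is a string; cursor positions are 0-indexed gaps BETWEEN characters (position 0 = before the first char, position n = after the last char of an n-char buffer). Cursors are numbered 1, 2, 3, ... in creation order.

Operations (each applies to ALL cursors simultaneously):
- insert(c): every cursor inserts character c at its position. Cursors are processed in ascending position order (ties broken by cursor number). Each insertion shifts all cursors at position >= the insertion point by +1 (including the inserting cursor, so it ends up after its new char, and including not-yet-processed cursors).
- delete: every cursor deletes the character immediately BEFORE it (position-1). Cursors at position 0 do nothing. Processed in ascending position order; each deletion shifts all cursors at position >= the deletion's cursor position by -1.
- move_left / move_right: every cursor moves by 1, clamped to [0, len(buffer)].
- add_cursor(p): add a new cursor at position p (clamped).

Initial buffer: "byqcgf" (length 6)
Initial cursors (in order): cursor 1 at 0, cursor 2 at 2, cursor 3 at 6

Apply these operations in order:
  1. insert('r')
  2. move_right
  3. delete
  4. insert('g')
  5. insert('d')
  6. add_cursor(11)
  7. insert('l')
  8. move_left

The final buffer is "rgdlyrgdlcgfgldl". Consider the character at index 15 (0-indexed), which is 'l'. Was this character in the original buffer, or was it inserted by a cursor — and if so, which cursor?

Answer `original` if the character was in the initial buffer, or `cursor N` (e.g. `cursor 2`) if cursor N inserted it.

Answer: cursor 3

Derivation:
After op 1 (insert('r')): buffer="rbyrqcgfr" (len 9), cursors c1@1 c2@4 c3@9, authorship 1..2....3
After op 2 (move_right): buffer="rbyrqcgfr" (len 9), cursors c1@2 c2@5 c3@9, authorship 1..2....3
After op 3 (delete): buffer="ryrcgf" (len 6), cursors c1@1 c2@3 c3@6, authorship 1.2...
After op 4 (insert('g')): buffer="rgyrgcgfg" (len 9), cursors c1@2 c2@5 c3@9, authorship 11.22...3
After op 5 (insert('d')): buffer="rgdyrgdcgfgd" (len 12), cursors c1@3 c2@7 c3@12, authorship 111.222...33
After op 6 (add_cursor(11)): buffer="rgdyrgdcgfgd" (len 12), cursors c1@3 c2@7 c4@11 c3@12, authorship 111.222...33
After op 7 (insert('l')): buffer="rgdlyrgdlcgfgldl" (len 16), cursors c1@4 c2@9 c4@14 c3@16, authorship 1111.2222...3433
After op 8 (move_left): buffer="rgdlyrgdlcgfgldl" (len 16), cursors c1@3 c2@8 c4@13 c3@15, authorship 1111.2222...3433
Authorship (.=original, N=cursor N): 1 1 1 1 . 2 2 2 2 . . . 3 4 3 3
Index 15: author = 3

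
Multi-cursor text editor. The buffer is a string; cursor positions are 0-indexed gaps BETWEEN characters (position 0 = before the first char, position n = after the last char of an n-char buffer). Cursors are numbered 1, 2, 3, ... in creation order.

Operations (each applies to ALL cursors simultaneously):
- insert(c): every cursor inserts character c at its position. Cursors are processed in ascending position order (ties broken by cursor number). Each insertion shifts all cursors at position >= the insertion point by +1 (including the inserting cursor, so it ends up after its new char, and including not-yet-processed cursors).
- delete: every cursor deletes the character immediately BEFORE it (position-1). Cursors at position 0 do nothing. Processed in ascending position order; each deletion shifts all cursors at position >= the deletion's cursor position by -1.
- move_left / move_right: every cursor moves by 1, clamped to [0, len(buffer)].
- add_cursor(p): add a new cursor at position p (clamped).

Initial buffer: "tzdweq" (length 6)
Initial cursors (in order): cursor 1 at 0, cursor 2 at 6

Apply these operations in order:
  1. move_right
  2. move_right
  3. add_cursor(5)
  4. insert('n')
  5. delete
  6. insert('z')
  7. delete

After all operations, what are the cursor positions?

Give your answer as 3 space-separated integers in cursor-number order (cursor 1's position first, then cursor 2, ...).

After op 1 (move_right): buffer="tzdweq" (len 6), cursors c1@1 c2@6, authorship ......
After op 2 (move_right): buffer="tzdweq" (len 6), cursors c1@2 c2@6, authorship ......
After op 3 (add_cursor(5)): buffer="tzdweq" (len 6), cursors c1@2 c3@5 c2@6, authorship ......
After op 4 (insert('n')): buffer="tzndwenqn" (len 9), cursors c1@3 c3@7 c2@9, authorship ..1...3.2
After op 5 (delete): buffer="tzdweq" (len 6), cursors c1@2 c3@5 c2@6, authorship ......
After op 6 (insert('z')): buffer="tzzdwezqz" (len 9), cursors c1@3 c3@7 c2@9, authorship ..1...3.2
After op 7 (delete): buffer="tzdweq" (len 6), cursors c1@2 c3@5 c2@6, authorship ......

Answer: 2 6 5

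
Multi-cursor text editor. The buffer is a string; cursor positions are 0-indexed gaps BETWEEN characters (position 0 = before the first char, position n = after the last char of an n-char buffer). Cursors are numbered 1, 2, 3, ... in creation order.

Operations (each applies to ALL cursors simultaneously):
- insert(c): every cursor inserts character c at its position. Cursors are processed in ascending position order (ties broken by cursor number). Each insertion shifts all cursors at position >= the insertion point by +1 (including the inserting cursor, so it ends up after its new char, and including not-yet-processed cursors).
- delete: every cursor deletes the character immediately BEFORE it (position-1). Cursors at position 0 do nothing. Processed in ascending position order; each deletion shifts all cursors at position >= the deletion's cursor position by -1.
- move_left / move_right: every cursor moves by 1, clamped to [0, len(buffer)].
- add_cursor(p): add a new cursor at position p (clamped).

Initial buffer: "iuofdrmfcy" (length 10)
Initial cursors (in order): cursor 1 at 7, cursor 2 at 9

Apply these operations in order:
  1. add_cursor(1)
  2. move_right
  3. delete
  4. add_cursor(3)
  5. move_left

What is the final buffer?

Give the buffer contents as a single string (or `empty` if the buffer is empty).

Answer: iofdrmc

Derivation:
After op 1 (add_cursor(1)): buffer="iuofdrmfcy" (len 10), cursors c3@1 c1@7 c2@9, authorship ..........
After op 2 (move_right): buffer="iuofdrmfcy" (len 10), cursors c3@2 c1@8 c2@10, authorship ..........
After op 3 (delete): buffer="iofdrmc" (len 7), cursors c3@1 c1@6 c2@7, authorship .......
After op 4 (add_cursor(3)): buffer="iofdrmc" (len 7), cursors c3@1 c4@3 c1@6 c2@7, authorship .......
After op 5 (move_left): buffer="iofdrmc" (len 7), cursors c3@0 c4@2 c1@5 c2@6, authorship .......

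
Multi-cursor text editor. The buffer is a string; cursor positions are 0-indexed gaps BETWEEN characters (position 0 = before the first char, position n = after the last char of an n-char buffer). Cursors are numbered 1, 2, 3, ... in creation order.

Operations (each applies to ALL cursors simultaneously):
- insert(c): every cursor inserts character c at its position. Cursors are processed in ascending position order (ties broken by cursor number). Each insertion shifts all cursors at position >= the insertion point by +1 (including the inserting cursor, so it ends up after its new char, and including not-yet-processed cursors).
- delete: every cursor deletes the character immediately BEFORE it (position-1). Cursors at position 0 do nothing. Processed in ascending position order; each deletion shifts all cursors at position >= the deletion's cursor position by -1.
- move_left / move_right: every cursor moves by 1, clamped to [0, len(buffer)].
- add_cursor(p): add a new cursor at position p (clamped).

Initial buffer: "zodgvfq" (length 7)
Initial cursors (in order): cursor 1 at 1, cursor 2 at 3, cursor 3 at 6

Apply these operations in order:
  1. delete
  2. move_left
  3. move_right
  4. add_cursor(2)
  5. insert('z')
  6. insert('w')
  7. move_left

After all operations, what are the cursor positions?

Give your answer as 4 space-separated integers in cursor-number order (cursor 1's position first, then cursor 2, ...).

After op 1 (delete): buffer="ogvq" (len 4), cursors c1@0 c2@1 c3@3, authorship ....
After op 2 (move_left): buffer="ogvq" (len 4), cursors c1@0 c2@0 c3@2, authorship ....
After op 3 (move_right): buffer="ogvq" (len 4), cursors c1@1 c2@1 c3@3, authorship ....
After op 4 (add_cursor(2)): buffer="ogvq" (len 4), cursors c1@1 c2@1 c4@2 c3@3, authorship ....
After op 5 (insert('z')): buffer="ozzgzvzq" (len 8), cursors c1@3 c2@3 c4@5 c3@7, authorship .12.4.3.
After op 6 (insert('w')): buffer="ozzwwgzwvzwq" (len 12), cursors c1@5 c2@5 c4@8 c3@11, authorship .1212.44.33.
After op 7 (move_left): buffer="ozzwwgzwvzwq" (len 12), cursors c1@4 c2@4 c4@7 c3@10, authorship .1212.44.33.

Answer: 4 4 10 7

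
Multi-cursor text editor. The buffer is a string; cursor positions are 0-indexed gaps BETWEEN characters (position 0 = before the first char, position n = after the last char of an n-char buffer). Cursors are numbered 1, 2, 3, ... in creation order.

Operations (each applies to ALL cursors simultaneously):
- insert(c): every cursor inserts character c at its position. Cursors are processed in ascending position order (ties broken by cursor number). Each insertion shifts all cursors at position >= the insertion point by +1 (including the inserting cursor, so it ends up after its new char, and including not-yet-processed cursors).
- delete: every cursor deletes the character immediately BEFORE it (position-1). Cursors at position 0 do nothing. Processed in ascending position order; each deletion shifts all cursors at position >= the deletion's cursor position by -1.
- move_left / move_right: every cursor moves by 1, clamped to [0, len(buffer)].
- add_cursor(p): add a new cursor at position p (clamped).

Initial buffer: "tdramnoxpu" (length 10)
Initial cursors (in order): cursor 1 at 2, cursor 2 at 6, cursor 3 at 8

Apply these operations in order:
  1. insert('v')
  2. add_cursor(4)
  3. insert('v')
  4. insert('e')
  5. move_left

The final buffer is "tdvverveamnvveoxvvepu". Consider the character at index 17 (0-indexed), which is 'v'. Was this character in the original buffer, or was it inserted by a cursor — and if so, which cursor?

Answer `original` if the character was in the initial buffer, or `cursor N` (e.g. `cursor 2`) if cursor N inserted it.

After op 1 (insert('v')): buffer="tdvramnvoxvpu" (len 13), cursors c1@3 c2@8 c3@11, authorship ..1....2..3..
After op 2 (add_cursor(4)): buffer="tdvramnvoxvpu" (len 13), cursors c1@3 c4@4 c2@8 c3@11, authorship ..1....2..3..
After op 3 (insert('v')): buffer="tdvvrvamnvvoxvvpu" (len 17), cursors c1@4 c4@6 c2@11 c3@15, authorship ..11.4...22..33..
After op 4 (insert('e')): buffer="tdvverveamnvveoxvvepu" (len 21), cursors c1@5 c4@8 c2@14 c3@19, authorship ..111.44...222..333..
After op 5 (move_left): buffer="tdvverveamnvveoxvvepu" (len 21), cursors c1@4 c4@7 c2@13 c3@18, authorship ..111.44...222..333..
Authorship (.=original, N=cursor N): . . 1 1 1 . 4 4 . . . 2 2 2 . . 3 3 3 . .
Index 17: author = 3

Answer: cursor 3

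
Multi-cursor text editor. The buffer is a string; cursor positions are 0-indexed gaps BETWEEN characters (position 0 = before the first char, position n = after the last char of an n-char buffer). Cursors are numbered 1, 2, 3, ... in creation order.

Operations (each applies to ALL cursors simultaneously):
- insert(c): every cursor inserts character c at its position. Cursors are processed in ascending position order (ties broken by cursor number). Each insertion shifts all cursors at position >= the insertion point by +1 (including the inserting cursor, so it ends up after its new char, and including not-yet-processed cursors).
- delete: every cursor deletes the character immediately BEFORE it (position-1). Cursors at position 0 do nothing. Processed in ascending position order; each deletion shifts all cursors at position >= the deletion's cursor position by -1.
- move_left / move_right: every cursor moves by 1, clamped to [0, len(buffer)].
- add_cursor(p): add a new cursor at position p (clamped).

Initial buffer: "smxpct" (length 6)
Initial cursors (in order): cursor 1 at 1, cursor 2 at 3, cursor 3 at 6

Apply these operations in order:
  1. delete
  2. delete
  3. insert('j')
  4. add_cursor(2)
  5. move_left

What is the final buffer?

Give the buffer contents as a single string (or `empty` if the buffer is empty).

Answer: jjpj

Derivation:
After op 1 (delete): buffer="mpc" (len 3), cursors c1@0 c2@1 c3@3, authorship ...
After op 2 (delete): buffer="p" (len 1), cursors c1@0 c2@0 c3@1, authorship .
After op 3 (insert('j')): buffer="jjpj" (len 4), cursors c1@2 c2@2 c3@4, authorship 12.3
After op 4 (add_cursor(2)): buffer="jjpj" (len 4), cursors c1@2 c2@2 c4@2 c3@4, authorship 12.3
After op 5 (move_left): buffer="jjpj" (len 4), cursors c1@1 c2@1 c4@1 c3@3, authorship 12.3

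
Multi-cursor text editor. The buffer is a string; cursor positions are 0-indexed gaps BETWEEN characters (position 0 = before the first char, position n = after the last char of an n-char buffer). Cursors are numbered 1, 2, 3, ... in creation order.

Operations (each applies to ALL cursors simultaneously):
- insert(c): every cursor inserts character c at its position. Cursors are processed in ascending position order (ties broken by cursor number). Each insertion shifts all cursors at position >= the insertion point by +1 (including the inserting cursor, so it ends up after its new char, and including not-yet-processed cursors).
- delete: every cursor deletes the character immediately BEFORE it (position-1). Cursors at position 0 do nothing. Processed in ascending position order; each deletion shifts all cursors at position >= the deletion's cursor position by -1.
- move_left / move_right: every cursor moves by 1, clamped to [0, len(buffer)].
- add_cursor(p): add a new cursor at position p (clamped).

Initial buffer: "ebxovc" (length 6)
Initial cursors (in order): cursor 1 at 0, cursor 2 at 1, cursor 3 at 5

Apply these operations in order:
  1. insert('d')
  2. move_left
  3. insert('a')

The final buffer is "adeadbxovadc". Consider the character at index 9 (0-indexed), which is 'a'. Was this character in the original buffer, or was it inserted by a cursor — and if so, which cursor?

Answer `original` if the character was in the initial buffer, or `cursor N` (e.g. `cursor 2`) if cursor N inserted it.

Answer: cursor 3

Derivation:
After op 1 (insert('d')): buffer="dedbxovdc" (len 9), cursors c1@1 c2@3 c3@8, authorship 1.2....3.
After op 2 (move_left): buffer="dedbxovdc" (len 9), cursors c1@0 c2@2 c3@7, authorship 1.2....3.
After op 3 (insert('a')): buffer="adeadbxovadc" (len 12), cursors c1@1 c2@4 c3@10, authorship 11.22....33.
Authorship (.=original, N=cursor N): 1 1 . 2 2 . . . . 3 3 .
Index 9: author = 3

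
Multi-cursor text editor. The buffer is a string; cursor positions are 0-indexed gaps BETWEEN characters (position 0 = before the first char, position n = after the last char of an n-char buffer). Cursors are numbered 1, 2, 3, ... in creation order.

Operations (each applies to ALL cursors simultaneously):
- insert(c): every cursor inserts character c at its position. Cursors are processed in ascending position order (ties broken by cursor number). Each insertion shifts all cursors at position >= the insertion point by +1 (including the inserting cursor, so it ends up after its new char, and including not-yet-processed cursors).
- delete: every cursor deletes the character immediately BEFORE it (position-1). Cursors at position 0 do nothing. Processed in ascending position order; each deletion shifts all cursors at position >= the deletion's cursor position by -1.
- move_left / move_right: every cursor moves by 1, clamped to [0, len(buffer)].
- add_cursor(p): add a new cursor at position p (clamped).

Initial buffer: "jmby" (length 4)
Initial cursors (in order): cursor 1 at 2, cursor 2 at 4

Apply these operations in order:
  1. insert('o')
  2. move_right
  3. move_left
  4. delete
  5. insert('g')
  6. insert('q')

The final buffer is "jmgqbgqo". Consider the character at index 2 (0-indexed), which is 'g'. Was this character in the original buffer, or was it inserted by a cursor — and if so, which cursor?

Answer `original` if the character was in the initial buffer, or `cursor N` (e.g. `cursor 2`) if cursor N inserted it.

After op 1 (insert('o')): buffer="jmobyo" (len 6), cursors c1@3 c2@6, authorship ..1..2
After op 2 (move_right): buffer="jmobyo" (len 6), cursors c1@4 c2@6, authorship ..1..2
After op 3 (move_left): buffer="jmobyo" (len 6), cursors c1@3 c2@5, authorship ..1..2
After op 4 (delete): buffer="jmbo" (len 4), cursors c1@2 c2@3, authorship ...2
After op 5 (insert('g')): buffer="jmgbgo" (len 6), cursors c1@3 c2@5, authorship ..1.22
After op 6 (insert('q')): buffer="jmgqbgqo" (len 8), cursors c1@4 c2@7, authorship ..11.222
Authorship (.=original, N=cursor N): . . 1 1 . 2 2 2
Index 2: author = 1

Answer: cursor 1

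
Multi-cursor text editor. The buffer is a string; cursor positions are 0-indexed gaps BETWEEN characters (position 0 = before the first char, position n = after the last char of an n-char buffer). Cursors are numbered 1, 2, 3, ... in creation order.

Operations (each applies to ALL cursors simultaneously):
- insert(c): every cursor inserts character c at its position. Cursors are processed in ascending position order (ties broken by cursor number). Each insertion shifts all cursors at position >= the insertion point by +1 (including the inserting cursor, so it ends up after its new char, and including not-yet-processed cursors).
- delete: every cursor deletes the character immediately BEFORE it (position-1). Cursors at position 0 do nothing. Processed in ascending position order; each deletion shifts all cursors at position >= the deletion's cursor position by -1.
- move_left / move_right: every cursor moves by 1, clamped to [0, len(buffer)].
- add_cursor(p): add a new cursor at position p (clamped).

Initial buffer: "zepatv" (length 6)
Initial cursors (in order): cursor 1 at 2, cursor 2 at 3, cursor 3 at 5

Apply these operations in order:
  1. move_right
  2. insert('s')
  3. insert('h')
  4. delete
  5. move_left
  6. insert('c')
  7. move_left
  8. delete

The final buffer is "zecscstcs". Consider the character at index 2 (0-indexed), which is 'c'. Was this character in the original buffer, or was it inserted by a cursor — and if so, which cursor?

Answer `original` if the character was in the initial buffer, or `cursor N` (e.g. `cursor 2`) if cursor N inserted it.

After op 1 (move_right): buffer="zepatv" (len 6), cursors c1@3 c2@4 c3@6, authorship ......
After op 2 (insert('s')): buffer="zepsastvs" (len 9), cursors c1@4 c2@6 c3@9, authorship ...1.2..3
After op 3 (insert('h')): buffer="zepshashtvsh" (len 12), cursors c1@5 c2@8 c3@12, authorship ...11.22..33
After op 4 (delete): buffer="zepsastvs" (len 9), cursors c1@4 c2@6 c3@9, authorship ...1.2..3
After op 5 (move_left): buffer="zepsastvs" (len 9), cursors c1@3 c2@5 c3@8, authorship ...1.2..3
After op 6 (insert('c')): buffer="zepcsacstvcs" (len 12), cursors c1@4 c2@7 c3@11, authorship ...11.22..33
After op 7 (move_left): buffer="zepcsacstvcs" (len 12), cursors c1@3 c2@6 c3@10, authorship ...11.22..33
After op 8 (delete): buffer="zecscstcs" (len 9), cursors c1@2 c2@4 c3@7, authorship ..1122.33
Authorship (.=original, N=cursor N): . . 1 1 2 2 . 3 3
Index 2: author = 1

Answer: cursor 1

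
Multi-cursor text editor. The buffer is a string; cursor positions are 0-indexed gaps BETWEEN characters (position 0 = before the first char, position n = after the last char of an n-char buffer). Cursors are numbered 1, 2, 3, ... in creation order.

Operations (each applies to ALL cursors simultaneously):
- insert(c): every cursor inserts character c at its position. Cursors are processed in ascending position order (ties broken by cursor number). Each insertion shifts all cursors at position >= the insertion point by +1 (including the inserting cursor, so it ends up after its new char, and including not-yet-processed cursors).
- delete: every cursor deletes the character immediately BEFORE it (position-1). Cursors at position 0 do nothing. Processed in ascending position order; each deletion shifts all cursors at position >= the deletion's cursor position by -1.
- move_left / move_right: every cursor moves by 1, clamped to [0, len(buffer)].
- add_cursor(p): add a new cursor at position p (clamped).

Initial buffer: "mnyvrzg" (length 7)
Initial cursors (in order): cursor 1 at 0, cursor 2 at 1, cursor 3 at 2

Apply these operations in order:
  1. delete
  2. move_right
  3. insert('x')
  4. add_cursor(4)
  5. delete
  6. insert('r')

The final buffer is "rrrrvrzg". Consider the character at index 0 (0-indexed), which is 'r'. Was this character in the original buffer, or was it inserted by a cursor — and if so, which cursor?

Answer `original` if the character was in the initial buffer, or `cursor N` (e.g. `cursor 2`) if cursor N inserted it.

Answer: cursor 1

Derivation:
After op 1 (delete): buffer="yvrzg" (len 5), cursors c1@0 c2@0 c3@0, authorship .....
After op 2 (move_right): buffer="yvrzg" (len 5), cursors c1@1 c2@1 c3@1, authorship .....
After op 3 (insert('x')): buffer="yxxxvrzg" (len 8), cursors c1@4 c2@4 c3@4, authorship .123....
After op 4 (add_cursor(4)): buffer="yxxxvrzg" (len 8), cursors c1@4 c2@4 c3@4 c4@4, authorship .123....
After op 5 (delete): buffer="vrzg" (len 4), cursors c1@0 c2@0 c3@0 c4@0, authorship ....
After op 6 (insert('r')): buffer="rrrrvrzg" (len 8), cursors c1@4 c2@4 c3@4 c4@4, authorship 1234....
Authorship (.=original, N=cursor N): 1 2 3 4 . . . .
Index 0: author = 1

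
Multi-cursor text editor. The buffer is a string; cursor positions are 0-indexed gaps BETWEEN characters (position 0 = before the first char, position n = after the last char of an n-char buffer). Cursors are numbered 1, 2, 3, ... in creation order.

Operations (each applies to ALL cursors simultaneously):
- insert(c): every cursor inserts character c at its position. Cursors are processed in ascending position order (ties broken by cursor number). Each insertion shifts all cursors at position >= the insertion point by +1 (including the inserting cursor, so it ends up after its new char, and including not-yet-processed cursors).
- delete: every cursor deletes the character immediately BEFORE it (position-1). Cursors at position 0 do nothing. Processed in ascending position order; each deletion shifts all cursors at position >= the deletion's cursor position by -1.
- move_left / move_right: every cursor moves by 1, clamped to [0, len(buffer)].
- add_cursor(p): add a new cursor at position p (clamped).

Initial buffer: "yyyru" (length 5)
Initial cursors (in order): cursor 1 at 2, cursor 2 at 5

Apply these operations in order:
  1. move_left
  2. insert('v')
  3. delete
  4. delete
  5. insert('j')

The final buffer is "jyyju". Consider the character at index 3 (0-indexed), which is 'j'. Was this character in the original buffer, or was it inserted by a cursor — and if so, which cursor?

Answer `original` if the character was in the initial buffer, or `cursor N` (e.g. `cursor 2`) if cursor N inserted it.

Answer: cursor 2

Derivation:
After op 1 (move_left): buffer="yyyru" (len 5), cursors c1@1 c2@4, authorship .....
After op 2 (insert('v')): buffer="yvyyrvu" (len 7), cursors c1@2 c2@6, authorship .1...2.
After op 3 (delete): buffer="yyyru" (len 5), cursors c1@1 c2@4, authorship .....
After op 4 (delete): buffer="yyu" (len 3), cursors c1@0 c2@2, authorship ...
After op 5 (insert('j')): buffer="jyyju" (len 5), cursors c1@1 c2@4, authorship 1..2.
Authorship (.=original, N=cursor N): 1 . . 2 .
Index 3: author = 2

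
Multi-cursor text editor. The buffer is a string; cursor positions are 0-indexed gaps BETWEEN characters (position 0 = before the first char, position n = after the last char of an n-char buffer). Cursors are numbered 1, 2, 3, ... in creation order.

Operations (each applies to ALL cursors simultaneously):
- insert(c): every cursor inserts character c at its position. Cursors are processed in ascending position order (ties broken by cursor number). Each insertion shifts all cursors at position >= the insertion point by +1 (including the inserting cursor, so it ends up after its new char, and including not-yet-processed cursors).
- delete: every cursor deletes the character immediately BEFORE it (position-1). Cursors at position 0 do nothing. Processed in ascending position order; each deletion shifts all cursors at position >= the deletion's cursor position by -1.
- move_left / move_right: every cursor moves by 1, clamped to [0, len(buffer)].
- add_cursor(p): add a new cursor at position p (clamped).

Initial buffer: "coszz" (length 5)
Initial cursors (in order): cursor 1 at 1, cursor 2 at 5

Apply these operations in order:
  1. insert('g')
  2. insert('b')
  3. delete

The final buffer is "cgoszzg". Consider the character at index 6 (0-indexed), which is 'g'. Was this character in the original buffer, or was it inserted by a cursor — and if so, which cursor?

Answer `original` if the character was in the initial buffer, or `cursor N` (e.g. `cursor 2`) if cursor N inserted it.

Answer: cursor 2

Derivation:
After op 1 (insert('g')): buffer="cgoszzg" (len 7), cursors c1@2 c2@7, authorship .1....2
After op 2 (insert('b')): buffer="cgboszzgb" (len 9), cursors c1@3 c2@9, authorship .11....22
After op 3 (delete): buffer="cgoszzg" (len 7), cursors c1@2 c2@7, authorship .1....2
Authorship (.=original, N=cursor N): . 1 . . . . 2
Index 6: author = 2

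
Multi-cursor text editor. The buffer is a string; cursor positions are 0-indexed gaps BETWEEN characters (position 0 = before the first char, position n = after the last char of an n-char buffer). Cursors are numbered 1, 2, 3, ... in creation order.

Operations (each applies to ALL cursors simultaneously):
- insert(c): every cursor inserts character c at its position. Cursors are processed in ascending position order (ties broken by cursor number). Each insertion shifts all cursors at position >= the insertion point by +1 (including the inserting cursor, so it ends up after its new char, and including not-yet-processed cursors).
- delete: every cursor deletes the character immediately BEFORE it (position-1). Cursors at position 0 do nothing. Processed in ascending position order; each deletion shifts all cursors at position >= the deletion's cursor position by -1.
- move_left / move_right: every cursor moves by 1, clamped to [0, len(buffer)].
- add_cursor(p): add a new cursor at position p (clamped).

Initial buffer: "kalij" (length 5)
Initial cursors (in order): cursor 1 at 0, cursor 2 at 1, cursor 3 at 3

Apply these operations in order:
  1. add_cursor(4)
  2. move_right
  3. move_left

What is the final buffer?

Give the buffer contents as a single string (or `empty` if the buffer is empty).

After op 1 (add_cursor(4)): buffer="kalij" (len 5), cursors c1@0 c2@1 c3@3 c4@4, authorship .....
After op 2 (move_right): buffer="kalij" (len 5), cursors c1@1 c2@2 c3@4 c4@5, authorship .....
After op 3 (move_left): buffer="kalij" (len 5), cursors c1@0 c2@1 c3@3 c4@4, authorship .....

Answer: kalij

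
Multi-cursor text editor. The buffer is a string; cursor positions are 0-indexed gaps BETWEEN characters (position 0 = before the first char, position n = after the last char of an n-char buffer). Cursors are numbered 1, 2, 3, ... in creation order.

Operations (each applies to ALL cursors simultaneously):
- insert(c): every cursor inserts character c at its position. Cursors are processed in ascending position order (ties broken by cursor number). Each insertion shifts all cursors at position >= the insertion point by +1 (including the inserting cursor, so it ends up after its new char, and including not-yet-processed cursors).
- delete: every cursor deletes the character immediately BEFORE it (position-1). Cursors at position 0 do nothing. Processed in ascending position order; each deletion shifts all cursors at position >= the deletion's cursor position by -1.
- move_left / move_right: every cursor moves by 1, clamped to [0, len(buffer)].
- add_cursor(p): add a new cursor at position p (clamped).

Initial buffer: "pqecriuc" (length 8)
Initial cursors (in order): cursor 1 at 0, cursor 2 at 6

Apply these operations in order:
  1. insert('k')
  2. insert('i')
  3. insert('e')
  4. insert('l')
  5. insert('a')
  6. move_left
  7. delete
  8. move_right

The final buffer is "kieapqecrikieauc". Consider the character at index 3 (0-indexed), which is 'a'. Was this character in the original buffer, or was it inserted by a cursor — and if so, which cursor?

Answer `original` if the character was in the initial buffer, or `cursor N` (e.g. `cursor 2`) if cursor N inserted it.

After op 1 (insert('k')): buffer="kpqecrikuc" (len 10), cursors c1@1 c2@8, authorship 1......2..
After op 2 (insert('i')): buffer="kipqecrikiuc" (len 12), cursors c1@2 c2@10, authorship 11......22..
After op 3 (insert('e')): buffer="kiepqecrikieuc" (len 14), cursors c1@3 c2@12, authorship 111......222..
After op 4 (insert('l')): buffer="kielpqecrikieluc" (len 16), cursors c1@4 c2@14, authorship 1111......2222..
After op 5 (insert('a')): buffer="kielapqecrikielauc" (len 18), cursors c1@5 c2@16, authorship 11111......22222..
After op 6 (move_left): buffer="kielapqecrikielauc" (len 18), cursors c1@4 c2@15, authorship 11111......22222..
After op 7 (delete): buffer="kieapqecrikieauc" (len 16), cursors c1@3 c2@13, authorship 1111......2222..
After op 8 (move_right): buffer="kieapqecrikieauc" (len 16), cursors c1@4 c2@14, authorship 1111......2222..
Authorship (.=original, N=cursor N): 1 1 1 1 . . . . . . 2 2 2 2 . .
Index 3: author = 1

Answer: cursor 1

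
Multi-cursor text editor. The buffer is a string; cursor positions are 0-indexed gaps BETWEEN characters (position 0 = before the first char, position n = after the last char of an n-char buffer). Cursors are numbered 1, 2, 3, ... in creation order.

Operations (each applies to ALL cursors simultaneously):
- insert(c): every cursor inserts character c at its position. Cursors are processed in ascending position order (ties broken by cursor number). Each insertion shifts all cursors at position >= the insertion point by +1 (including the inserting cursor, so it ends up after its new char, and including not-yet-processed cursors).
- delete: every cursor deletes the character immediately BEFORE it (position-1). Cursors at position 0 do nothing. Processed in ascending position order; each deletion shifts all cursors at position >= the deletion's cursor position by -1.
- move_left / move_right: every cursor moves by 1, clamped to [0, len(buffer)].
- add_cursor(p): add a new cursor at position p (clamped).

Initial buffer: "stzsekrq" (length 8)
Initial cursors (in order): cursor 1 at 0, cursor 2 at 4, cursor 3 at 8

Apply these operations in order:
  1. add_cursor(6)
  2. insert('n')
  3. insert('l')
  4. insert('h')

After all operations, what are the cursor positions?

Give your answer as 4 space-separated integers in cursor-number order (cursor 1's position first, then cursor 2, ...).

After op 1 (add_cursor(6)): buffer="stzsekrq" (len 8), cursors c1@0 c2@4 c4@6 c3@8, authorship ........
After op 2 (insert('n')): buffer="nstzsneknrqn" (len 12), cursors c1@1 c2@6 c4@9 c3@12, authorship 1....2..4..3
After op 3 (insert('l')): buffer="nlstzsnleknlrqnl" (len 16), cursors c1@2 c2@8 c4@12 c3@16, authorship 11....22..44..33
After op 4 (insert('h')): buffer="nlhstzsnlheknlhrqnlh" (len 20), cursors c1@3 c2@10 c4@15 c3@20, authorship 111....222..444..333

Answer: 3 10 20 15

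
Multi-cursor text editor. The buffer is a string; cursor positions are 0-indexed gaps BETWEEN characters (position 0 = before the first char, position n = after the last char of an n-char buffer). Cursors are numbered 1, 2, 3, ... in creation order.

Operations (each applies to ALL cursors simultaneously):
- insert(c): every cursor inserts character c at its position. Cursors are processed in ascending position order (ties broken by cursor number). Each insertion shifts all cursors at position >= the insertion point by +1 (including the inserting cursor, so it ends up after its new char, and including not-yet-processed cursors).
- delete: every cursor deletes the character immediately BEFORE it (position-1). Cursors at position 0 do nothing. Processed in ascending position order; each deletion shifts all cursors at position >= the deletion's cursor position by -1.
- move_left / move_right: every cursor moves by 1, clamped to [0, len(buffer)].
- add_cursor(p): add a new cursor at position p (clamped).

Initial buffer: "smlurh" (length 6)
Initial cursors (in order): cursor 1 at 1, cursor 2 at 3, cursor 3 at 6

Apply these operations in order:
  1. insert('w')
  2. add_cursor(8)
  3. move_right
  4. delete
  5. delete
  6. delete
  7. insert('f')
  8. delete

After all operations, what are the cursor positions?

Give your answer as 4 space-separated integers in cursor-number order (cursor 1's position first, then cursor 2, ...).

After op 1 (insert('w')): buffer="swmlwurhw" (len 9), cursors c1@2 c2@5 c3@9, authorship .1..2...3
After op 2 (add_cursor(8)): buffer="swmlwurhw" (len 9), cursors c1@2 c2@5 c4@8 c3@9, authorship .1..2...3
After op 3 (move_right): buffer="swmlwurhw" (len 9), cursors c1@3 c2@6 c3@9 c4@9, authorship .1..2...3
After op 4 (delete): buffer="swlwr" (len 5), cursors c1@2 c2@4 c3@5 c4@5, authorship .1.2.
After op 5 (delete): buffer="s" (len 1), cursors c1@1 c2@1 c3@1 c4@1, authorship .
After op 6 (delete): buffer="" (len 0), cursors c1@0 c2@0 c3@0 c4@0, authorship 
After op 7 (insert('f')): buffer="ffff" (len 4), cursors c1@4 c2@4 c3@4 c4@4, authorship 1234
After op 8 (delete): buffer="" (len 0), cursors c1@0 c2@0 c3@0 c4@0, authorship 

Answer: 0 0 0 0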